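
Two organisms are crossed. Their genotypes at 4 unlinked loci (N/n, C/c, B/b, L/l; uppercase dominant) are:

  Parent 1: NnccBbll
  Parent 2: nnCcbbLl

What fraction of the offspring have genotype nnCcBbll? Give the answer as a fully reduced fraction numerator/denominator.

P(nnCcBbll) = 1/16

NnccBbll gametes: NcBl×4, Ncbl×4, ncBl×4, ncbl×4
nnCcbbLl gametes: nCbL×4, nCbl×4, ncbL×4, ncbl×4
NnccBbll×nnCcbbLl grid (16·16=256): NnCcBbLl=16 NnCcBbll=16 NnCcbbLl=16 NnCcbbll=16 NnccBbLl=16 NnccBbll=16 NnccbbLl=16 Nnccbbll=16 nnCcBbLl=16 nnCcBbll=16 nnCcbbLl=16 nnCcbbll=16 nnccBbLl=16 nnccBbll=16 nnccbbLl=16 nnccbbll=16
nnCcBbll hits 16/256; gcd=16; 16÷16/256÷16 = 1/16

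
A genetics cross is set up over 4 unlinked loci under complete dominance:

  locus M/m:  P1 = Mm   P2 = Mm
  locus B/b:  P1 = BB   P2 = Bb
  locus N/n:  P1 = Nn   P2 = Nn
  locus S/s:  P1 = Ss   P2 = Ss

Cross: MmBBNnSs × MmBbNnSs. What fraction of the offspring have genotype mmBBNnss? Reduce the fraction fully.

P(mmBBNnss) = 1/64

MmBBNnSs gametes: MBNS×2, MBNs×2, MBnS×2, MBns×2, mBNS×2, mBNs×2, mBnS×2, mBns×2
MmBbNnSs gametes: MBNS×1, MBNs×1, MBnS×1, MBns×1, MbNS×1, MbNs×1, MbnS×1, Mbns×1, mBNS×1, mBNs×1, mBnS×1, mBns×1, mbNS×1, mbNs×1, mbnS×1, mbns×1
MmBBNnSs×MmBbNnSs grid (16·16=256): MMBBNNSS=2 MMBBNNSs=4 MMBBNNss=2 MMBBNnSS=4 MMBBNnSs=8 MMBBNnss=4 MMBBnnSS=2 MMBBnnSs=4 MMBBnnss=2 MMBbNNSS=2 MMBbNNSs=4 MMBbNNss=2 MMBbNnSS=4 MMBbNnSs=8 MMBbNnss=4 MMBbnnSS=2 MMBbnnSs=4 MMBbnnss=2 MmBBNNSS=4 MmBBNNSs=8 MmBBNNss=4 MmBBNnSS=8 MmBBNnSs=16 MmBBNnss=8 MmBBnnSS=4 MmBBnnSs=8 MmBBnnss=4 MmBbNNSS=4 MmBbNNSs=8 MmBbNNss=4 MmBbNnSS=8 MmBbNnSs=16 MmBbNnss=8 MmBbnnSS=4 MmBbnnSs=8 MmBbnnss=4 mmBBNNSS=2 mmBBNNSs=4 mmBBNNss=2 mmBBNnSS=4 mmBBNnSs=8 mmBBNnss=4 mmBBnnSS=2 mmBBnnSs=4 mmBBnnss=2 mmBbNNSS=2 mmBbNNSs=4 mmBbNNss=2 mmBbNnSS=4 mmBbNnSs=8 mmBbNnss=4 mmBbnnSS=2 mmBbnnSs=4 mmBbnnss=2
mmBBNnss hits 4/256; gcd=4; 4÷4/256÷4 = 1/64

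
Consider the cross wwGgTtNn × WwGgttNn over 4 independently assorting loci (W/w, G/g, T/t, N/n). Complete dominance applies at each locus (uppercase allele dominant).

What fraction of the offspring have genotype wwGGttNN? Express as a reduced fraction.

P(wwGGttNN) = 1/64

wwGgTtNn gametes: wGTN×2, wGTn×2, wGtN×2, wGtn×2, wgTN×2, wgTn×2, wgtN×2, wgtn×2
WwGgttNn gametes: WGtN×2, WGtn×2, WgtN×2, Wgtn×2, wGtN×2, wGtn×2, wgtN×2, wgtn×2
wwGgTtNn×WwGgttNn grid (16·16=256): WwGGTtNN=4 WwGGTtNn=8 WwGGTtnn=4 WwGGttNN=4 WwGGttNn=8 WwGGttnn=4 WwGgTtNN=8 WwGgTtNn=16 WwGgTtnn=8 WwGgttNN=8 WwGgttNn=16 WwGgttnn=8 WwggTtNN=4 WwggTtNn=8 WwggTtnn=4 WwggttNN=4 WwggttNn=8 Wwggttnn=4 wwGGTtNN=4 wwGGTtNn=8 wwGGTtnn=4 wwGGttNN=4 wwGGttNn=8 wwGGttnn=4 wwGgTtNN=8 wwGgTtNn=16 wwGgTtnn=8 wwGgttNN=8 wwGgttNn=16 wwGgttnn=8 wwggTtNN=4 wwggTtNn=8 wwggTtnn=4 wwggttNN=4 wwggttNn=8 wwggttnn=4
wwGGttNN hits 4/256; gcd=4; 4÷4/256÷4 = 1/64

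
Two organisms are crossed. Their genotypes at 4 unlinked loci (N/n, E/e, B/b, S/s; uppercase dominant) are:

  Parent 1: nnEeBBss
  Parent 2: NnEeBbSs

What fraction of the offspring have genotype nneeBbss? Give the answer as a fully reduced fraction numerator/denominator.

nnEeBBss gametes: nEBs×8, neBs×8
NnEeBbSs gametes: NEBS×1, NEBs×1, NEbS×1, NEbs×1, NeBS×1, NeBs×1, NebS×1, Nebs×1, nEBS×1, nEBs×1, nEbS×1, nEbs×1, neBS×1, neBs×1, nebS×1, nebs×1
nnEeBBss×NnEeBbSs grid (16·16=256): NnEEBBSs=8 NnEEBBss=8 NnEEBbSs=8 NnEEBbss=8 NnEeBBSs=16 NnEeBBss=16 NnEeBbSs=16 NnEeBbss=16 NneeBBSs=8 NneeBBss=8 NneeBbSs=8 NneeBbss=8 nnEEBBSs=8 nnEEBBss=8 nnEEBbSs=8 nnEEBbss=8 nnEeBBSs=16 nnEeBBss=16 nnEeBbSs=16 nnEeBbss=16 nneeBBSs=8 nneeBBss=8 nneeBbSs=8 nneeBbss=8
nneeBbss hits 8/256; gcd=8; 8÷8/256÷8 = 1/32

P(nneeBbss) = 1/32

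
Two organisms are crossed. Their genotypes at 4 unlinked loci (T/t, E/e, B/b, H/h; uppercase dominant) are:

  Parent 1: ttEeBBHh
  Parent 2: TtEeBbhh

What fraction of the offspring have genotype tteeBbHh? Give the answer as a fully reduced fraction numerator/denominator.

P(tteeBbHh) = 1/32

ttEeBBHh gametes: tEBH×4, tEBh×4, teBH×4, teBh×4
TtEeBbhh gametes: TEBh×2, TEbh×2, TeBh×2, Tebh×2, tEBh×2, tEbh×2, teBh×2, tebh×2
ttEeBBHh×TtEeBbhh grid (16·16=256): TtEEBBHh=8 TtEEBBhh=8 TtEEBbHh=8 TtEEBbhh=8 TtEeBBHh=16 TtEeBBhh=16 TtEeBbHh=16 TtEeBbhh=16 TteeBBHh=8 TteeBBhh=8 TteeBbHh=8 TteeBbhh=8 ttEEBBHh=8 ttEEBBhh=8 ttEEBbHh=8 ttEEBbhh=8 ttEeBBHh=16 ttEeBBhh=16 ttEeBbHh=16 ttEeBbhh=16 tteeBBHh=8 tteeBBhh=8 tteeBbHh=8 tteeBbhh=8
tteeBbHh hits 8/256; gcd=8; 8÷8/256÷8 = 1/32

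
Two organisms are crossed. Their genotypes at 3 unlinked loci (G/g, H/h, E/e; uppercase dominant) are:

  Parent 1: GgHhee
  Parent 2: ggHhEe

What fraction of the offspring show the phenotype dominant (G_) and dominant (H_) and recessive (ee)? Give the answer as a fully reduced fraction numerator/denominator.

GgHhee gametes: GHe×2, Ghe×2, gHe×2, ghe×2
ggHhEe gametes: gHE×2, gHe×2, ghE×2, ghe×2
GgHhee×ggHhEe grid (8·8=64): GgHHEe=4 GgHHee=4 GgHhEe=8 GgHhee=8 GghhEe=4 Gghhee=4 ggHHEe=4 ggHHee=4 ggHhEe=8 ggHhee=8 gghhEe=4 gghhee=4
G_ H_ ee hits 12/64; gcd=4; 12÷4/64÷4 = 3/16

P(G_ H_ ee) = 3/16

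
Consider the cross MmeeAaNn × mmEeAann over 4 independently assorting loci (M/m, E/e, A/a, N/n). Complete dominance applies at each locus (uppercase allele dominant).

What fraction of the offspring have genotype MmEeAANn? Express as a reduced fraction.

MmeeAaNn gametes: MeAN×2, MeAn×2, MeaN×2, Mean×2, meAN×2, meAn×2, meaN×2, mean×2
mmEeAann gametes: mEAn×4, mEan×4, meAn×4, mean×4
MmeeAaNn×mmEeAann grid (16·16=256): MmEeAANn=8 MmEeAAnn=8 MmEeAaNn=16 MmEeAann=16 MmEeaaNn=8 MmEeaann=8 MmeeAANn=8 MmeeAAnn=8 MmeeAaNn=16 MmeeAann=16 MmeeaaNn=8 Mmeeaann=8 mmEeAANn=8 mmEeAAnn=8 mmEeAaNn=16 mmEeAann=16 mmEeaaNn=8 mmEeaann=8 mmeeAANn=8 mmeeAAnn=8 mmeeAaNn=16 mmeeAann=16 mmeeaaNn=8 mmeeaann=8
MmEeAANn hits 8/256; gcd=8; 8÷8/256÷8 = 1/32

P(MmEeAANn) = 1/32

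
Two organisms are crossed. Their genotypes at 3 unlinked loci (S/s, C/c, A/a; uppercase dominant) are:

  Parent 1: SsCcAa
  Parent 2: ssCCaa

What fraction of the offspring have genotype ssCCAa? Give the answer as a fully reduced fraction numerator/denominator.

P(ssCCAa) = 1/8

SsCcAa gametes: SCA×1, SCa×1, ScA×1, Sca×1, sCA×1, sCa×1, scA×1, sca×1
ssCCaa gametes: sCa×8
SsCcAa×ssCCaa grid (8·8=64): SsCCAa=8 SsCCaa=8 SsCcAa=8 SsCcaa=8 ssCCAa=8 ssCCaa=8 ssCcAa=8 ssCcaa=8
ssCCAa hits 8/64; gcd=8; 8÷8/64÷8 = 1/8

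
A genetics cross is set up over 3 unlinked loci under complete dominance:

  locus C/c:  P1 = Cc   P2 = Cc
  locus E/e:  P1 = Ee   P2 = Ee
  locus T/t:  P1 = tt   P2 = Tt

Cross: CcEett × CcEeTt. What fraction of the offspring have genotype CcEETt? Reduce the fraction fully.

P(CcEETt) = 1/16

CcEett gametes: CEt×2, Cet×2, cEt×2, cet×2
CcEeTt gametes: CET×1, CEt×1, CeT×1, Cet×1, cET×1, cEt×1, ceT×1, cet×1
CcEett×CcEeTt grid (8·8=64): CCEETt=2 CCEEtt=2 CCEeTt=4 CCEett=4 CCeeTt=2 CCeett=2 CcEETt=4 CcEEtt=4 CcEeTt=8 CcEett=8 CceeTt=4 Cceett=4 ccEETt=2 ccEEtt=2 ccEeTt=4 ccEett=4 cceeTt=2 cceett=2
CcEETt hits 4/64; gcd=4; 4÷4/64÷4 = 1/16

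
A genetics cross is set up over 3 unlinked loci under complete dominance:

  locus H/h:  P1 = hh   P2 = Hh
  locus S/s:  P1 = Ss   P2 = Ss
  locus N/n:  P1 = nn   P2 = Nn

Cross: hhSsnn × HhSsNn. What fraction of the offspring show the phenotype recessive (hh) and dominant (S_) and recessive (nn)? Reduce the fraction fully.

P(hh S_ nn) = 3/16

hhSsnn gametes: hSn×4, hsn×4
HhSsNn gametes: HSN×1, HSn×1, HsN×1, Hsn×1, hSN×1, hSn×1, hsN×1, hsn×1
hhSsnn×HhSsNn grid (8·8=64): HhSSNn=4 HhSSnn=4 HhSsNn=8 HhSsnn=8 HhssNn=4 Hhssnn=4 hhSSNn=4 hhSSnn=4 hhSsNn=8 hhSsnn=8 hhssNn=4 hhssnn=4
hh S_ nn hits 12/64; gcd=4; 12÷4/64÷4 = 3/16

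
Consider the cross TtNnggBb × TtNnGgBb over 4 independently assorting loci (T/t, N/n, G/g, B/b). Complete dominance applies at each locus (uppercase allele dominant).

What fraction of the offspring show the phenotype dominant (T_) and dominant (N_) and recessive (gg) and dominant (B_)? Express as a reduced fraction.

TtNnggBb gametes: TNgB×2, TNgb×2, TngB×2, Tngb×2, tNgB×2, tNgb×2, tngB×2, tngb×2
TtNnGgBb gametes: TNGB×1, TNGb×1, TNgB×1, TNgb×1, TnGB×1, TnGb×1, TngB×1, Tngb×1, tNGB×1, tNGb×1, tNgB×1, tNgb×1, tnGB×1, tnGb×1, tngB×1, tngb×1
TtNnggBb×TtNnGgBb grid (16·16=256): TTNNGgBB=2 TTNNGgBb=4 TTNNGgbb=2 TTNNggBB=2 TTNNggBb=4 TTNNggbb=2 TTNnGgBB=4 TTNnGgBb=8 TTNnGgbb=4 TTNnggBB=4 TTNnggBb=8 TTNnggbb=4 TTnnGgBB=2 TTnnGgBb=4 TTnnGgbb=2 TTnnggBB=2 TTnnggBb=4 TTnnggbb=2 TtNNGgBB=4 TtNNGgBb=8 TtNNGgbb=4 TtNNggBB=4 TtNNggBb=8 TtNNggbb=4 TtNnGgBB=8 TtNnGgBb=16 TtNnGgbb=8 TtNnggBB=8 TtNnggBb=16 TtNnggbb=8 TtnnGgBB=4 TtnnGgBb=8 TtnnGgbb=4 TtnnggBB=4 TtnnggBb=8 Ttnnggbb=4 ttNNGgBB=2 ttNNGgBb=4 ttNNGgbb=2 ttNNggBB=2 ttNNggBb=4 ttNNggbb=2 ttNnGgBB=4 ttNnGgBb=8 ttNnGgbb=4 ttNnggBB=4 ttNnggBb=8 ttNnggbb=4 ttnnGgBB=2 ttnnGgBb=4 ttnnGgbb=2 ttnnggBB=2 ttnnggBb=4 ttnnggbb=2
T_ N_ gg B_ hits 54/256; gcd=2; 54÷2/256÷2 = 27/128

P(T_ N_ gg B_) = 27/128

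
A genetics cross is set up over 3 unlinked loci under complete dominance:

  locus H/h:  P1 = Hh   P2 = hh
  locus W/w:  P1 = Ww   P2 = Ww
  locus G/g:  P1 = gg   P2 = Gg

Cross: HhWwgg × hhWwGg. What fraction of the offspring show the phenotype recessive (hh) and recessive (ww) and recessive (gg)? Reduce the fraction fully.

HhWwgg gametes: HWg×2, Hwg×2, hWg×2, hwg×2
hhWwGg gametes: hWG×2, hWg×2, hwG×2, hwg×2
HhWwgg×hhWwGg grid (8·8=64): HhWWGg=4 HhWWgg=4 HhWwGg=8 HhWwgg=8 HhwwGg=4 Hhwwgg=4 hhWWGg=4 hhWWgg=4 hhWwGg=8 hhWwgg=8 hhwwGg=4 hhwwgg=4
hh ww gg hits 4/64; gcd=4; 4÷4/64÷4 = 1/16

P(hh ww gg) = 1/16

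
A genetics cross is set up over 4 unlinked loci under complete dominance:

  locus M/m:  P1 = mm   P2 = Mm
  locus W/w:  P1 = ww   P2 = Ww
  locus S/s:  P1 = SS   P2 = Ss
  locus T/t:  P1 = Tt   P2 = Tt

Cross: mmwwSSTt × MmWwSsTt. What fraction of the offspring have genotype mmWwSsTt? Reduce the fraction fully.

mmwwSSTt gametes: mwST×8, mwSt×8
MmWwSsTt gametes: MWST×1, MWSt×1, MWsT×1, MWst×1, MwST×1, MwSt×1, MwsT×1, Mwst×1, mWST×1, mWSt×1, mWsT×1, mWst×1, mwST×1, mwSt×1, mwsT×1, mwst×1
mmwwSSTt×MmWwSsTt grid (16·16=256): MmWwSSTT=8 MmWwSSTt=16 MmWwSStt=8 MmWwSsTT=8 MmWwSsTt=16 MmWwSstt=8 MmwwSSTT=8 MmwwSSTt=16 MmwwSStt=8 MmwwSsTT=8 MmwwSsTt=16 MmwwSstt=8 mmWwSSTT=8 mmWwSSTt=16 mmWwSStt=8 mmWwSsTT=8 mmWwSsTt=16 mmWwSstt=8 mmwwSSTT=8 mmwwSSTt=16 mmwwSStt=8 mmwwSsTT=8 mmwwSsTt=16 mmwwSstt=8
mmWwSsTt hits 16/256; gcd=16; 16÷16/256÷16 = 1/16

P(mmWwSsTt) = 1/16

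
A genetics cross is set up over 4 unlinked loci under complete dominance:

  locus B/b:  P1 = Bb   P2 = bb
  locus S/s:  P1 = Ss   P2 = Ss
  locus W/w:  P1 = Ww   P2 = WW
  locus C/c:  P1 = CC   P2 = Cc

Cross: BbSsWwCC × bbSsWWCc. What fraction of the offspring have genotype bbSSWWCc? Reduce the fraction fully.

P(bbSSWWCc) = 1/32

BbSsWwCC gametes: BSWC×2, BSwC×2, BsWC×2, BswC×2, bSWC×2, bSwC×2, bsWC×2, bswC×2
bbSsWWCc gametes: bSWC×4, bSWc×4, bsWC×4, bsWc×4
BbSsWwCC×bbSsWWCc grid (16·16=256): BbSSWWCC=8 BbSSWWCc=8 BbSSWwCC=8 BbSSWwCc=8 BbSsWWCC=16 BbSsWWCc=16 BbSsWwCC=16 BbSsWwCc=16 BbssWWCC=8 BbssWWCc=8 BbssWwCC=8 BbssWwCc=8 bbSSWWCC=8 bbSSWWCc=8 bbSSWwCC=8 bbSSWwCc=8 bbSsWWCC=16 bbSsWWCc=16 bbSsWwCC=16 bbSsWwCc=16 bbssWWCC=8 bbssWWCc=8 bbssWwCC=8 bbssWwCc=8
bbSSWWCc hits 8/256; gcd=8; 8÷8/256÷8 = 1/32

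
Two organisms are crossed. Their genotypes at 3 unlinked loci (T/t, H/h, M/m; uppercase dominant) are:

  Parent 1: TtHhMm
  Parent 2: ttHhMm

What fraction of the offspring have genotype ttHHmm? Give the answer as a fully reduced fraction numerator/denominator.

TtHhMm gametes: THM×1, THm×1, ThM×1, Thm×1, tHM×1, tHm×1, thM×1, thm×1
ttHhMm gametes: tHM×2, tHm×2, thM×2, thm×2
TtHhMm×ttHhMm grid (8·8=64): TtHHMM=2 TtHHMm=4 TtHHmm=2 TtHhMM=4 TtHhMm=8 TtHhmm=4 TthhMM=2 TthhMm=4 Tthhmm=2 ttHHMM=2 ttHHMm=4 ttHHmm=2 ttHhMM=4 ttHhMm=8 ttHhmm=4 tthhMM=2 tthhMm=4 tthhmm=2
ttHHmm hits 2/64; gcd=2; 2÷2/64÷2 = 1/32

P(ttHHmm) = 1/32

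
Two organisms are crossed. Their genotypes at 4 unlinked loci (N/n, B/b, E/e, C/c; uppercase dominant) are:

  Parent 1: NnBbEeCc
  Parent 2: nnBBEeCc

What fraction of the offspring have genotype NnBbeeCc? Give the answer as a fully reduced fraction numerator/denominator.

NnBbEeCc gametes: NBEC×1, NBEc×1, NBeC×1, NBec×1, NbEC×1, NbEc×1, NbeC×1, Nbec×1, nBEC×1, nBEc×1, nBeC×1, nBec×1, nbEC×1, nbEc×1, nbeC×1, nbec×1
nnBBEeCc gametes: nBEC×4, nBEc×4, nBeC×4, nBec×4
NnBbEeCc×nnBBEeCc grid (16·16=256): NnBBEECC=4 NnBBEECc=8 NnBBEEcc=4 NnBBEeCC=8 NnBBEeCc=16 NnBBEecc=8 NnBBeeCC=4 NnBBeeCc=8 NnBBeecc=4 NnBbEECC=4 NnBbEECc=8 NnBbEEcc=4 NnBbEeCC=8 NnBbEeCc=16 NnBbEecc=8 NnBbeeCC=4 NnBbeeCc=8 NnBbeecc=4 nnBBEECC=4 nnBBEECc=8 nnBBEEcc=4 nnBBEeCC=8 nnBBEeCc=16 nnBBEecc=8 nnBBeeCC=4 nnBBeeCc=8 nnBBeecc=4 nnBbEECC=4 nnBbEECc=8 nnBbEEcc=4 nnBbEeCC=8 nnBbEeCc=16 nnBbEecc=8 nnBbeeCC=4 nnBbeeCc=8 nnBbeecc=4
NnBbeeCc hits 8/256; gcd=8; 8÷8/256÷8 = 1/32

P(NnBbeeCc) = 1/32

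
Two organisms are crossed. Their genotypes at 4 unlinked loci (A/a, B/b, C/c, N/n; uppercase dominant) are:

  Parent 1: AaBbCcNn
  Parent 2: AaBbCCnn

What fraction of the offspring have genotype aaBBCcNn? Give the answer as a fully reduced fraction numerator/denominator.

AaBbCcNn gametes: ABCN×1, ABCn×1, ABcN×1, ABcn×1, AbCN×1, AbCn×1, AbcN×1, Abcn×1, aBCN×1, aBCn×1, aBcN×1, aBcn×1, abCN×1, abCn×1, abcN×1, abcn×1
AaBbCCnn gametes: ABCn×4, AbCn×4, aBCn×4, abCn×4
AaBbCcNn×AaBbCCnn grid (16·16=256): AABBCCNn=4 AABBCCnn=4 AABBCcNn=4 AABBCcnn=4 AABbCCNn=8 AABbCCnn=8 AABbCcNn=8 AABbCcnn=8 AAbbCCNn=4 AAbbCCnn=4 AAbbCcNn=4 AAbbCcnn=4 AaBBCCNn=8 AaBBCCnn=8 AaBBCcNn=8 AaBBCcnn=8 AaBbCCNn=16 AaBbCCnn=16 AaBbCcNn=16 AaBbCcnn=16 AabbCCNn=8 AabbCCnn=8 AabbCcNn=8 AabbCcnn=8 aaBBCCNn=4 aaBBCCnn=4 aaBBCcNn=4 aaBBCcnn=4 aaBbCCNn=8 aaBbCCnn=8 aaBbCcNn=8 aaBbCcnn=8 aabbCCNn=4 aabbCCnn=4 aabbCcNn=4 aabbCcnn=4
aaBBCcNn hits 4/256; gcd=4; 4÷4/256÷4 = 1/64

P(aaBBCcNn) = 1/64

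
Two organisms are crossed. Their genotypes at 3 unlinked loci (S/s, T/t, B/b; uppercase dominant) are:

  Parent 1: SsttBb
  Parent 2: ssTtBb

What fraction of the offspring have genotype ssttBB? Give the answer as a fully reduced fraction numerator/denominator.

SsttBb gametes: StB×2, Stb×2, stB×2, stb×2
ssTtBb gametes: sTB×2, sTb×2, stB×2, stb×2
SsttBb×ssTtBb grid (8·8=64): SsTtBB=4 SsTtBb=8 SsTtbb=4 SsttBB=4 SsttBb=8 Ssttbb=4 ssTtBB=4 ssTtBb=8 ssTtbb=4 ssttBB=4 ssttBb=8 ssttbb=4
ssttBB hits 4/64; gcd=4; 4÷4/64÷4 = 1/16

P(ssttBB) = 1/16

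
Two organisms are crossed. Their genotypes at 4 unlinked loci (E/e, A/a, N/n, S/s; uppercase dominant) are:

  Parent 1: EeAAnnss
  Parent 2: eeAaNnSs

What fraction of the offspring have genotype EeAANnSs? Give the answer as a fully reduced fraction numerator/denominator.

EeAAnnss gametes: EAns×8, eAns×8
eeAaNnSs gametes: eANS×2, eANs×2, eAnS×2, eAns×2, eaNS×2, eaNs×2, eanS×2, eans×2
EeAAnnss×eeAaNnSs grid (16·16=256): EeAANnSs=16 EeAANnss=16 EeAAnnSs=16 EeAAnnss=16 EeAaNnSs=16 EeAaNnss=16 EeAannSs=16 EeAannss=16 eeAANnSs=16 eeAANnss=16 eeAAnnSs=16 eeAAnnss=16 eeAaNnSs=16 eeAaNnss=16 eeAannSs=16 eeAannss=16
EeAANnSs hits 16/256; gcd=16; 16÷16/256÷16 = 1/16

P(EeAANnSs) = 1/16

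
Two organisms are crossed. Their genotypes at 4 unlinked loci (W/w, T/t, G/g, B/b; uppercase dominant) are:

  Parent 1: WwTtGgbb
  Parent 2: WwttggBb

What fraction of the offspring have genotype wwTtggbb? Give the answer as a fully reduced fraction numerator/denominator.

P(wwTtggbb) = 1/32

WwTtGgbb gametes: WTGb×2, WTgb×2, WtGb×2, Wtgb×2, wTGb×2, wTgb×2, wtGb×2, wtgb×2
WwttggBb gametes: WtgB×4, Wtgb×4, wtgB×4, wtgb×4
WwTtGgbb×WwttggBb grid (16·16=256): WWTtGgBb=8 WWTtGgbb=8 WWTtggBb=8 WWTtggbb=8 WWttGgBb=8 WWttGgbb=8 WWttggBb=8 WWttggbb=8 WwTtGgBb=16 WwTtGgbb=16 WwTtggBb=16 WwTtggbb=16 WwttGgBb=16 WwttGgbb=16 WwttggBb=16 Wwttggbb=16 wwTtGgBb=8 wwTtGgbb=8 wwTtggBb=8 wwTtggbb=8 wwttGgBb=8 wwttGgbb=8 wwttggBb=8 wwttggbb=8
wwTtggbb hits 8/256; gcd=8; 8÷8/256÷8 = 1/32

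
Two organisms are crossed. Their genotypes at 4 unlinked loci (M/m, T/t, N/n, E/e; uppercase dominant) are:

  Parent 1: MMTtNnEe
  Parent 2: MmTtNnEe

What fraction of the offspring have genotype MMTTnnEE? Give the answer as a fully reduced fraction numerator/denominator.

MMTtNnEe gametes: MTNE×2, MTNe×2, MTnE×2, MTne×2, MtNE×2, MtNe×2, MtnE×2, Mtne×2
MmTtNnEe gametes: MTNE×1, MTNe×1, MTnE×1, MTne×1, MtNE×1, MtNe×1, MtnE×1, Mtne×1, mTNE×1, mTNe×1, mTnE×1, mTne×1, mtNE×1, mtNe×1, mtnE×1, mtne×1
MMTtNnEe×MmTtNnEe grid (16·16=256): MMTTNNEE=2 MMTTNNEe=4 MMTTNNee=2 MMTTNnEE=4 MMTTNnEe=8 MMTTNnee=4 MMTTnnEE=2 MMTTnnEe=4 MMTTnnee=2 MMTtNNEE=4 MMTtNNEe=8 MMTtNNee=4 MMTtNnEE=8 MMTtNnEe=16 MMTtNnee=8 MMTtnnEE=4 MMTtnnEe=8 MMTtnnee=4 MMttNNEE=2 MMttNNEe=4 MMttNNee=2 MMttNnEE=4 MMttNnEe=8 MMttNnee=4 MMttnnEE=2 MMttnnEe=4 MMttnnee=2 MmTTNNEE=2 MmTTNNEe=4 MmTTNNee=2 MmTTNnEE=4 MmTTNnEe=8 MmTTNnee=4 MmTTnnEE=2 MmTTnnEe=4 MmTTnnee=2 MmTtNNEE=4 MmTtNNEe=8 MmTtNNee=4 MmTtNnEE=8 MmTtNnEe=16 MmTtNnee=8 MmTtnnEE=4 MmTtnnEe=8 MmTtnnee=4 MmttNNEE=2 MmttNNEe=4 MmttNNee=2 MmttNnEE=4 MmttNnEe=8 MmttNnee=4 MmttnnEE=2 MmttnnEe=4 Mmttnnee=2
MMTTnnEE hits 2/256; gcd=2; 2÷2/256÷2 = 1/128

P(MMTTnnEE) = 1/128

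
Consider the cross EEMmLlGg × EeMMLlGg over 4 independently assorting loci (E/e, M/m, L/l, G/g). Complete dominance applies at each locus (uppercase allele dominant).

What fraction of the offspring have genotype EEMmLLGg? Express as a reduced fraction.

EEMmLlGg gametes: EMLG×2, EMLg×2, EMlG×2, EMlg×2, EmLG×2, EmLg×2, EmlG×2, Emlg×2
EeMMLlGg gametes: EMLG×2, EMLg×2, EMlG×2, EMlg×2, eMLG×2, eMLg×2, eMlG×2, eMlg×2
EEMmLlGg×EeMMLlGg grid (16·16=256): EEMMLLGG=4 EEMMLLGg=8 EEMMLLgg=4 EEMMLlGG=8 EEMMLlGg=16 EEMMLlgg=8 EEMMllGG=4 EEMMllGg=8 EEMMllgg=4 EEMmLLGG=4 EEMmLLGg=8 EEMmLLgg=4 EEMmLlGG=8 EEMmLlGg=16 EEMmLlgg=8 EEMmllGG=4 EEMmllGg=8 EEMmllgg=4 EeMMLLGG=4 EeMMLLGg=8 EeMMLLgg=4 EeMMLlGG=8 EeMMLlGg=16 EeMMLlgg=8 EeMMllGG=4 EeMMllGg=8 EeMMllgg=4 EeMmLLGG=4 EeMmLLGg=8 EeMmLLgg=4 EeMmLlGG=8 EeMmLlGg=16 EeMmLlgg=8 EeMmllGG=4 EeMmllGg=8 EeMmllgg=4
EEMmLLGg hits 8/256; gcd=8; 8÷8/256÷8 = 1/32

P(EEMmLLGg) = 1/32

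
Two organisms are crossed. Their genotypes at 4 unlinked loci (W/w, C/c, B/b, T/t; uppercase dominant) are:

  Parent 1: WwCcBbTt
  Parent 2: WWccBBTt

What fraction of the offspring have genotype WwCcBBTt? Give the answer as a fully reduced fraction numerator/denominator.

WwCcBbTt gametes: WCBT×1, WCBt×1, WCbT×1, WCbt×1, WcBT×1, WcBt×1, WcbT×1, Wcbt×1, wCBT×1, wCBt×1, wCbT×1, wCbt×1, wcBT×1, wcBt×1, wcbT×1, wcbt×1
WWccBBTt gametes: WcBT×8, WcBt×8
WwCcBbTt×WWccBBTt grid (16·16=256): WWCcBBTT=8 WWCcBBTt=16 WWCcBBtt=8 WWCcBbTT=8 WWCcBbTt=16 WWCcBbtt=8 WWccBBTT=8 WWccBBTt=16 WWccBBtt=8 WWccBbTT=8 WWccBbTt=16 WWccBbtt=8 WwCcBBTT=8 WwCcBBTt=16 WwCcBBtt=8 WwCcBbTT=8 WwCcBbTt=16 WwCcBbtt=8 WwccBBTT=8 WwccBBTt=16 WwccBBtt=8 WwccBbTT=8 WwccBbTt=16 WwccBbtt=8
WwCcBBTt hits 16/256; gcd=16; 16÷16/256÷16 = 1/16

P(WwCcBBTt) = 1/16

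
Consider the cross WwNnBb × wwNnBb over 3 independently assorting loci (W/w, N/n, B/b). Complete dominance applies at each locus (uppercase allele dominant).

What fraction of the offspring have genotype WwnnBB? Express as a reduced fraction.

P(WwnnBB) = 1/32

WwNnBb gametes: WNB×1, WNb×1, WnB×1, Wnb×1, wNB×1, wNb×1, wnB×1, wnb×1
wwNnBb gametes: wNB×2, wNb×2, wnB×2, wnb×2
WwNnBb×wwNnBb grid (8·8=64): WwNNBB=2 WwNNBb=4 WwNNbb=2 WwNnBB=4 WwNnBb=8 WwNnbb=4 WwnnBB=2 WwnnBb=4 Wwnnbb=2 wwNNBB=2 wwNNBb=4 wwNNbb=2 wwNnBB=4 wwNnBb=8 wwNnbb=4 wwnnBB=2 wwnnBb=4 wwnnbb=2
WwnnBB hits 2/64; gcd=2; 2÷2/64÷2 = 1/32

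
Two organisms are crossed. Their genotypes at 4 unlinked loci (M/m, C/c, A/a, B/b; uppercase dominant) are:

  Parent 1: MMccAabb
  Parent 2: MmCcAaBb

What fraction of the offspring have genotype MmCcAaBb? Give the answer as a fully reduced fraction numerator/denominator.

P(MmCcAaBb) = 1/16

MMccAabb gametes: McAb×8, Mcab×8
MmCcAaBb gametes: MCAB×1, MCAb×1, MCaB×1, MCab×1, McAB×1, McAb×1, McaB×1, Mcab×1, mCAB×1, mCAb×1, mCaB×1, mCab×1, mcAB×1, mcAb×1, mcaB×1, mcab×1
MMccAabb×MmCcAaBb grid (16·16=256): MMCcAABb=8 MMCcAAbb=8 MMCcAaBb=16 MMCcAabb=16 MMCcaaBb=8 MMCcaabb=8 MMccAABb=8 MMccAAbb=8 MMccAaBb=16 MMccAabb=16 MMccaaBb=8 MMccaabb=8 MmCcAABb=8 MmCcAAbb=8 MmCcAaBb=16 MmCcAabb=16 MmCcaaBb=8 MmCcaabb=8 MmccAABb=8 MmccAAbb=8 MmccAaBb=16 MmccAabb=16 MmccaaBb=8 Mmccaabb=8
MmCcAaBb hits 16/256; gcd=16; 16÷16/256÷16 = 1/16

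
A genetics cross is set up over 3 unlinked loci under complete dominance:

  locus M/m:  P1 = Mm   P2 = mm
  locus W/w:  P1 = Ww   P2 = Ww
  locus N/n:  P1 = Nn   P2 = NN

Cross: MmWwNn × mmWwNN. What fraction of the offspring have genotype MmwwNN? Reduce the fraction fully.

P(MmwwNN) = 1/16

MmWwNn gametes: MWN×1, MWn×1, MwN×1, Mwn×1, mWN×1, mWn×1, mwN×1, mwn×1
mmWwNN gametes: mWN×4, mwN×4
MmWwNn×mmWwNN grid (8·8=64): MmWWNN=4 MmWWNn=4 MmWwNN=8 MmWwNn=8 MmwwNN=4 MmwwNn=4 mmWWNN=4 mmWWNn=4 mmWwNN=8 mmWwNn=8 mmwwNN=4 mmwwNn=4
MmwwNN hits 4/64; gcd=4; 4÷4/64÷4 = 1/16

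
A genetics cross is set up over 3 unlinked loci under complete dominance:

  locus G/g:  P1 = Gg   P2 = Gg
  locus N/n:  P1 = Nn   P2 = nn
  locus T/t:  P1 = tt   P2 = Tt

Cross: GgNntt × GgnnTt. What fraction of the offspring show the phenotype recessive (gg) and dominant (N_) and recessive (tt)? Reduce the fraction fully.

GgNntt gametes: GNt×2, Gnt×2, gNt×2, gnt×2
GgnnTt gametes: GnT×2, Gnt×2, gnT×2, gnt×2
GgNntt×GgnnTt grid (8·8=64): GGNnTt=4 GGNntt=4 GGnnTt=4 GGnntt=4 GgNnTt=8 GgNntt=8 GgnnTt=8 Ggnntt=8 ggNnTt=4 ggNntt=4 ggnnTt=4 ggnntt=4
gg N_ tt hits 4/64; gcd=4; 4÷4/64÷4 = 1/16

P(gg N_ tt) = 1/16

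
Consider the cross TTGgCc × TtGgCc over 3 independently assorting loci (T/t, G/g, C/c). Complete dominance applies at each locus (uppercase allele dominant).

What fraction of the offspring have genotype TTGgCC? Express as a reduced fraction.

P(TTGgCC) = 1/16

TTGgCc gametes: TGC×2, TGc×2, TgC×2, Tgc×2
TtGgCc gametes: TGC×1, TGc×1, TgC×1, Tgc×1, tGC×1, tGc×1, tgC×1, tgc×1
TTGgCc×TtGgCc grid (8·8=64): TTGGCC=2 TTGGCc=4 TTGGcc=2 TTGgCC=4 TTGgCc=8 TTGgcc=4 TTggCC=2 TTggCc=4 TTggcc=2 TtGGCC=2 TtGGCc=4 TtGGcc=2 TtGgCC=4 TtGgCc=8 TtGgcc=4 TtggCC=2 TtggCc=4 Ttggcc=2
TTGgCC hits 4/64; gcd=4; 4÷4/64÷4 = 1/16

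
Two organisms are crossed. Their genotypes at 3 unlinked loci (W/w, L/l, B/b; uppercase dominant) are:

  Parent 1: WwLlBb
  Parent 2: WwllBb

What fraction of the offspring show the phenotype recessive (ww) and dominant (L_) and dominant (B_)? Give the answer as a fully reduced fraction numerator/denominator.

P(ww L_ B_) = 3/32

WwLlBb gametes: WLB×1, WLb×1, WlB×1, Wlb×1, wLB×1, wLb×1, wlB×1, wlb×1
WwllBb gametes: WlB×2, Wlb×2, wlB×2, wlb×2
WwLlBb×WwllBb grid (8·8=64): WWLlBB=2 WWLlBb=4 WWLlbb=2 WWllBB=2 WWllBb=4 WWllbb=2 WwLlBB=4 WwLlBb=8 WwLlbb=4 WwllBB=4 WwllBb=8 Wwllbb=4 wwLlBB=2 wwLlBb=4 wwLlbb=2 wwllBB=2 wwllBb=4 wwllbb=2
ww L_ B_ hits 6/64; gcd=2; 6÷2/64÷2 = 3/32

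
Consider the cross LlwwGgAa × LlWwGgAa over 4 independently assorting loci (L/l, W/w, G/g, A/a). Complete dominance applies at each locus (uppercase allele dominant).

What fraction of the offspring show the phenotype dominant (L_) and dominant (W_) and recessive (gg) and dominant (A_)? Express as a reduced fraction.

P(L_ W_ gg A_) = 9/128

LlwwGgAa gametes: LwGA×2, LwGa×2, LwgA×2, Lwga×2, lwGA×2, lwGa×2, lwgA×2, lwga×2
LlWwGgAa gametes: LWGA×1, LWGa×1, LWgA×1, LWga×1, LwGA×1, LwGa×1, LwgA×1, Lwga×1, lWGA×1, lWGa×1, lWgA×1, lWga×1, lwGA×1, lwGa×1, lwgA×1, lwga×1
LlwwGgAa×LlWwGgAa grid (16·16=256): LLWwGGAA=2 LLWwGGAa=4 LLWwGGaa=2 LLWwGgAA=4 LLWwGgAa=8 LLWwGgaa=4 LLWwggAA=2 LLWwggAa=4 LLWwggaa=2 LLwwGGAA=2 LLwwGGAa=4 LLwwGGaa=2 LLwwGgAA=4 LLwwGgAa=8 LLwwGgaa=4 LLwwggAA=2 LLwwggAa=4 LLwwggaa=2 LlWwGGAA=4 LlWwGGAa=8 LlWwGGaa=4 LlWwGgAA=8 LlWwGgAa=16 LlWwGgaa=8 LlWwggAA=4 LlWwggAa=8 LlWwggaa=4 LlwwGGAA=4 LlwwGGAa=8 LlwwGGaa=4 LlwwGgAA=8 LlwwGgAa=16 LlwwGgaa=8 LlwwggAA=4 LlwwggAa=8 Llwwggaa=4 llWwGGAA=2 llWwGGAa=4 llWwGGaa=2 llWwGgAA=4 llWwGgAa=8 llWwGgaa=4 llWwggAA=2 llWwggAa=4 llWwggaa=2 llwwGGAA=2 llwwGGAa=4 llwwGGaa=2 llwwGgAA=4 llwwGgAa=8 llwwGgaa=4 llwwggAA=2 llwwggAa=4 llwwggaa=2
L_ W_ gg A_ hits 18/256; gcd=2; 18÷2/256÷2 = 9/128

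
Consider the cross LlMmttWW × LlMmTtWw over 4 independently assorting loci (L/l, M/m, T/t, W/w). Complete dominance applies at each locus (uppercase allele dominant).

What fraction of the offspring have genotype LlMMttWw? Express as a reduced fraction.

P(LlMMttWw) = 1/32

LlMmttWW gametes: LMtW×4, LmtW×4, lMtW×4, lmtW×4
LlMmTtWw gametes: LMTW×1, LMTw×1, LMtW×1, LMtw×1, LmTW×1, LmTw×1, LmtW×1, Lmtw×1, lMTW×1, lMTw×1, lMtW×1, lMtw×1, lmTW×1, lmTw×1, lmtW×1, lmtw×1
LlMmttWW×LlMmTtWw grid (16·16=256): LLMMTtWW=4 LLMMTtWw=4 LLMMttWW=4 LLMMttWw=4 LLMmTtWW=8 LLMmTtWw=8 LLMmttWW=8 LLMmttWw=8 LLmmTtWW=4 LLmmTtWw=4 LLmmttWW=4 LLmmttWw=4 LlMMTtWW=8 LlMMTtWw=8 LlMMttWW=8 LlMMttWw=8 LlMmTtWW=16 LlMmTtWw=16 LlMmttWW=16 LlMmttWw=16 LlmmTtWW=8 LlmmTtWw=8 LlmmttWW=8 LlmmttWw=8 llMMTtWW=4 llMMTtWw=4 llMMttWW=4 llMMttWw=4 llMmTtWW=8 llMmTtWw=8 llMmttWW=8 llMmttWw=8 llmmTtWW=4 llmmTtWw=4 llmmttWW=4 llmmttWw=4
LlMMttWw hits 8/256; gcd=8; 8÷8/256÷8 = 1/32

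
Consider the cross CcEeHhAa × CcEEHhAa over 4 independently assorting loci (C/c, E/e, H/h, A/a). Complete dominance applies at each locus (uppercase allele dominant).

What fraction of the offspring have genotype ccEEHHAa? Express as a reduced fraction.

CcEeHhAa gametes: CEHA×1, CEHa×1, CEhA×1, CEha×1, CeHA×1, CeHa×1, CehA×1, Ceha×1, cEHA×1, cEHa×1, cEhA×1, cEha×1, ceHA×1, ceHa×1, cehA×1, ceha×1
CcEEHhAa gametes: CEHA×2, CEHa×2, CEhA×2, CEha×2, cEHA×2, cEHa×2, cEhA×2, cEha×2
CcEeHhAa×CcEEHhAa grid (16·16=256): CCEEHHAA=2 CCEEHHAa=4 CCEEHHaa=2 CCEEHhAA=4 CCEEHhAa=8 CCEEHhaa=4 CCEEhhAA=2 CCEEhhAa=4 CCEEhhaa=2 CCEeHHAA=2 CCEeHHAa=4 CCEeHHaa=2 CCEeHhAA=4 CCEeHhAa=8 CCEeHhaa=4 CCEehhAA=2 CCEehhAa=4 CCEehhaa=2 CcEEHHAA=4 CcEEHHAa=8 CcEEHHaa=4 CcEEHhAA=8 CcEEHhAa=16 CcEEHhaa=8 CcEEhhAA=4 CcEEhhAa=8 CcEEhhaa=4 CcEeHHAA=4 CcEeHHAa=8 CcEeHHaa=4 CcEeHhAA=8 CcEeHhAa=16 CcEeHhaa=8 CcEehhAA=4 CcEehhAa=8 CcEehhaa=4 ccEEHHAA=2 ccEEHHAa=4 ccEEHHaa=2 ccEEHhAA=4 ccEEHhAa=8 ccEEHhaa=4 ccEEhhAA=2 ccEEhhAa=4 ccEEhhaa=2 ccEeHHAA=2 ccEeHHAa=4 ccEeHHaa=2 ccEeHhAA=4 ccEeHhAa=8 ccEeHhaa=4 ccEehhAA=2 ccEehhAa=4 ccEehhaa=2
ccEEHHAa hits 4/256; gcd=4; 4÷4/256÷4 = 1/64

P(ccEEHHAa) = 1/64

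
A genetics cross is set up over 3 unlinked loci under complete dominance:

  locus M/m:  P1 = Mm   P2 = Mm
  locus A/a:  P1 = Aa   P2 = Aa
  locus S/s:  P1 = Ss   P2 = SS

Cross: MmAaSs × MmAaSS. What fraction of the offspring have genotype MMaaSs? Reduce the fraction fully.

P(MMaaSs) = 1/32

MmAaSs gametes: MAS×1, MAs×1, MaS×1, Mas×1, mAS×1, mAs×1, maS×1, mas×1
MmAaSS gametes: MAS×2, MaS×2, mAS×2, maS×2
MmAaSs×MmAaSS grid (8·8=64): MMAASS=2 MMAASs=2 MMAaSS=4 MMAaSs=4 MMaaSS=2 MMaaSs=2 MmAASS=4 MmAASs=4 MmAaSS=8 MmAaSs=8 MmaaSS=4 MmaaSs=4 mmAASS=2 mmAASs=2 mmAaSS=4 mmAaSs=4 mmaaSS=2 mmaaSs=2
MMaaSs hits 2/64; gcd=2; 2÷2/64÷2 = 1/32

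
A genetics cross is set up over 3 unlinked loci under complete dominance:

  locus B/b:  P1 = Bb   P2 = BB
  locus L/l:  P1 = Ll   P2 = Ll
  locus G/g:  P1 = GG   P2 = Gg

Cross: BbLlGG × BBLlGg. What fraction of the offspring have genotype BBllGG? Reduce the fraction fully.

BbLlGG gametes: BLG×2, BlG×2, bLG×2, blG×2
BBLlGg gametes: BLG×2, BLg×2, BlG×2, Blg×2
BbLlGG×BBLlGg grid (8·8=64): BBLLGG=4 BBLLGg=4 BBLlGG=8 BBLlGg=8 BBllGG=4 BBllGg=4 BbLLGG=4 BbLLGg=4 BbLlGG=8 BbLlGg=8 BbllGG=4 BbllGg=4
BBllGG hits 4/64; gcd=4; 4÷4/64÷4 = 1/16

P(BBllGG) = 1/16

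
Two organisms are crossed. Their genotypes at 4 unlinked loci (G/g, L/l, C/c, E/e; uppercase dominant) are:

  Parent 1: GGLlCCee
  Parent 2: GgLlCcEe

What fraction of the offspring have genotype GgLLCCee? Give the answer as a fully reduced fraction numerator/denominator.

P(GgLLCCee) = 1/32

GGLlCCee gametes: GLCe×8, GlCe×8
GgLlCcEe gametes: GLCE×1, GLCe×1, GLcE×1, GLce×1, GlCE×1, GlCe×1, GlcE×1, Glce×1, gLCE×1, gLCe×1, gLcE×1, gLce×1, glCE×1, glCe×1, glcE×1, glce×1
GGLlCCee×GgLlCcEe grid (16·16=256): GGLLCCEe=8 GGLLCCee=8 GGLLCcEe=8 GGLLCcee=8 GGLlCCEe=16 GGLlCCee=16 GGLlCcEe=16 GGLlCcee=16 GGllCCEe=8 GGllCCee=8 GGllCcEe=8 GGllCcee=8 GgLLCCEe=8 GgLLCCee=8 GgLLCcEe=8 GgLLCcee=8 GgLlCCEe=16 GgLlCCee=16 GgLlCcEe=16 GgLlCcee=16 GgllCCEe=8 GgllCCee=8 GgllCcEe=8 GgllCcee=8
GgLLCCee hits 8/256; gcd=8; 8÷8/256÷8 = 1/32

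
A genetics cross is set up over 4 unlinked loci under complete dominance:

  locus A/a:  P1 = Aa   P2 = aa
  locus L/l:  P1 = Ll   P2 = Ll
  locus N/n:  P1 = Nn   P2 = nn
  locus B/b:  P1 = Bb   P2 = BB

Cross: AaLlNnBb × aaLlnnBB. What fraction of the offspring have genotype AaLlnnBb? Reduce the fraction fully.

P(AaLlnnBb) = 1/16

AaLlNnBb gametes: ALNB×1, ALNb×1, ALnB×1, ALnb×1, AlNB×1, AlNb×1, AlnB×1, Alnb×1, aLNB×1, aLNb×1, aLnB×1, aLnb×1, alNB×1, alNb×1, alnB×1, alnb×1
aaLlnnBB gametes: aLnB×8, alnB×8
AaLlNnBb×aaLlnnBB grid (16·16=256): AaLLNnBB=8 AaLLNnBb=8 AaLLnnBB=8 AaLLnnBb=8 AaLlNnBB=16 AaLlNnBb=16 AaLlnnBB=16 AaLlnnBb=16 AallNnBB=8 AallNnBb=8 AallnnBB=8 AallnnBb=8 aaLLNnBB=8 aaLLNnBb=8 aaLLnnBB=8 aaLLnnBb=8 aaLlNnBB=16 aaLlNnBb=16 aaLlnnBB=16 aaLlnnBb=16 aallNnBB=8 aallNnBb=8 aallnnBB=8 aallnnBb=8
AaLlnnBb hits 16/256; gcd=16; 16÷16/256÷16 = 1/16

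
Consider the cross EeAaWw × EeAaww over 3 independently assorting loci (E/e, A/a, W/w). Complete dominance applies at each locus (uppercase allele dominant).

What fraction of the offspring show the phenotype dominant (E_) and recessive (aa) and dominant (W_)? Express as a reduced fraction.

EeAaWw gametes: EAW×1, EAw×1, EaW×1, Eaw×1, eAW×1, eAw×1, eaW×1, eaw×1
EeAaww gametes: EAw×2, Eaw×2, eAw×2, eaw×2
EeAaWw×EeAaww grid (8·8=64): EEAAWw=2 EEAAww=2 EEAaWw=4 EEAaww=4 EEaaWw=2 EEaaww=2 EeAAWw=4 EeAAww=4 EeAaWw=8 EeAaww=8 EeaaWw=4 Eeaaww=4 eeAAWw=2 eeAAww=2 eeAaWw=4 eeAaww=4 eeaaWw=2 eeaaww=2
E_ aa W_ hits 6/64; gcd=2; 6÷2/64÷2 = 3/32

P(E_ aa W_) = 3/32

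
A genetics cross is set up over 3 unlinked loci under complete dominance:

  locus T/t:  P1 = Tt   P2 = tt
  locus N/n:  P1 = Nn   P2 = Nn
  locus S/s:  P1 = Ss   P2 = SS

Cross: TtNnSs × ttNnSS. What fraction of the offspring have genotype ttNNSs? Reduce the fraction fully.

TtNnSs gametes: TNS×1, TNs×1, TnS×1, Tns×1, tNS×1, tNs×1, tnS×1, tns×1
ttNnSS gametes: tNS×4, tnS×4
TtNnSs×ttNnSS grid (8·8=64): TtNNSS=4 TtNNSs=4 TtNnSS=8 TtNnSs=8 TtnnSS=4 TtnnSs=4 ttNNSS=4 ttNNSs=4 ttNnSS=8 ttNnSs=8 ttnnSS=4 ttnnSs=4
ttNNSs hits 4/64; gcd=4; 4÷4/64÷4 = 1/16

P(ttNNSs) = 1/16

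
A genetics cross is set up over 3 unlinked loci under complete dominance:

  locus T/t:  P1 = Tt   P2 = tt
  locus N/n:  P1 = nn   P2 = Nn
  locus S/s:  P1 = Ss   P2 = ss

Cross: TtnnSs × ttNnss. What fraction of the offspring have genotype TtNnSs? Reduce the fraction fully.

TtnnSs gametes: TnS×2, Tns×2, tnS×2, tns×2
ttNnss gametes: tNs×4, tns×4
TtnnSs×ttNnss grid (8·8=64): TtNnSs=8 TtNnss=8 TtnnSs=8 Ttnnss=8 ttNnSs=8 ttNnss=8 ttnnSs=8 ttnnss=8
TtNnSs hits 8/64; gcd=8; 8÷8/64÷8 = 1/8

P(TtNnSs) = 1/8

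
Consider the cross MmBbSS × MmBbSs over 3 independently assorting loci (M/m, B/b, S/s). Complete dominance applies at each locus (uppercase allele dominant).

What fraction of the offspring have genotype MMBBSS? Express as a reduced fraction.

MmBbSS gametes: MBS×2, MbS×2, mBS×2, mbS×2
MmBbSs gametes: MBS×1, MBs×1, MbS×1, Mbs×1, mBS×1, mBs×1, mbS×1, mbs×1
MmBbSS×MmBbSs grid (8·8=64): MMBBSS=2 MMBBSs=2 MMBbSS=4 MMBbSs=4 MMbbSS=2 MMbbSs=2 MmBBSS=4 MmBBSs=4 MmBbSS=8 MmBbSs=8 MmbbSS=4 MmbbSs=4 mmBBSS=2 mmBBSs=2 mmBbSS=4 mmBbSs=4 mmbbSS=2 mmbbSs=2
MMBBSS hits 2/64; gcd=2; 2÷2/64÷2 = 1/32

P(MMBBSS) = 1/32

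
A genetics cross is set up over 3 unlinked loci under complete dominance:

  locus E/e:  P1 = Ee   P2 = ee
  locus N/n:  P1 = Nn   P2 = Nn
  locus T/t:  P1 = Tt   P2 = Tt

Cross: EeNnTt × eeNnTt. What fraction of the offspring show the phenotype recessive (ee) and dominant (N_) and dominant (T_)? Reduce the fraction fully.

P(ee N_ T_) = 9/32

EeNnTt gametes: ENT×1, ENt×1, EnT×1, Ent×1, eNT×1, eNt×1, enT×1, ent×1
eeNnTt gametes: eNT×2, eNt×2, enT×2, ent×2
EeNnTt×eeNnTt grid (8·8=64): EeNNTT=2 EeNNTt=4 EeNNtt=2 EeNnTT=4 EeNnTt=8 EeNntt=4 EennTT=2 EennTt=4 Eenntt=2 eeNNTT=2 eeNNTt=4 eeNNtt=2 eeNnTT=4 eeNnTt=8 eeNntt=4 eennTT=2 eennTt=4 eenntt=2
ee N_ T_ hits 18/64; gcd=2; 18÷2/64÷2 = 9/32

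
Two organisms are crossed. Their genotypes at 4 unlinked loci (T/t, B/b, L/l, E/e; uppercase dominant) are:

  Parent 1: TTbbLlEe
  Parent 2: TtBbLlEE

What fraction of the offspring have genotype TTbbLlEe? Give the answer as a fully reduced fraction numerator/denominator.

TTbbLlEe gametes: TbLE×4, TbLe×4, TblE×4, Tble×4
TtBbLlEE gametes: TBLE×2, TBlE×2, TbLE×2, TblE×2, tBLE×2, tBlE×2, tbLE×2, tblE×2
TTbbLlEe×TtBbLlEE grid (16·16=256): TTBbLLEE=8 TTBbLLEe=8 TTBbLlEE=16 TTBbLlEe=16 TTBbllEE=8 TTBbllEe=8 TTbbLLEE=8 TTbbLLEe=8 TTbbLlEE=16 TTbbLlEe=16 TTbbllEE=8 TTbbllEe=8 TtBbLLEE=8 TtBbLLEe=8 TtBbLlEE=16 TtBbLlEe=16 TtBbllEE=8 TtBbllEe=8 TtbbLLEE=8 TtbbLLEe=8 TtbbLlEE=16 TtbbLlEe=16 TtbbllEE=8 TtbbllEe=8
TTbbLlEe hits 16/256; gcd=16; 16÷16/256÷16 = 1/16

P(TTbbLlEe) = 1/16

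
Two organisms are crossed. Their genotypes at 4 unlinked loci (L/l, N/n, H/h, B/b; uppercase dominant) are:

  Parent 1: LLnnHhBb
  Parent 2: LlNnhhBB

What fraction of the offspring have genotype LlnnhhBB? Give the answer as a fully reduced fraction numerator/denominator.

P(LlnnhhBB) = 1/16

LLnnHhBb gametes: LnHB×4, LnHb×4, LnhB×4, Lnhb×4
LlNnhhBB gametes: LNhB×4, LnhB×4, lNhB×4, lnhB×4
LLnnHhBb×LlNnhhBB grid (16·16=256): LLNnHhBB=16 LLNnHhBb=16 LLNnhhBB=16 LLNnhhBb=16 LLnnHhBB=16 LLnnHhBb=16 LLnnhhBB=16 LLnnhhBb=16 LlNnHhBB=16 LlNnHhBb=16 LlNnhhBB=16 LlNnhhBb=16 LlnnHhBB=16 LlnnHhBb=16 LlnnhhBB=16 LlnnhhBb=16
LlnnhhBB hits 16/256; gcd=16; 16÷16/256÷16 = 1/16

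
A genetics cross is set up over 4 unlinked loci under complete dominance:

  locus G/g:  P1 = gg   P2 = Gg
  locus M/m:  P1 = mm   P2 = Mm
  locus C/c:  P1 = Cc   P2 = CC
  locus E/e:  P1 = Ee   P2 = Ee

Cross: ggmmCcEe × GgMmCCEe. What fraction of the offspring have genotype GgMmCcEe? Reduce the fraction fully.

P(GgMmCcEe) = 1/16

ggmmCcEe gametes: gmCE×4, gmCe×4, gmcE×4, gmce×4
GgMmCCEe gametes: GMCE×2, GMCe×2, GmCE×2, GmCe×2, gMCE×2, gMCe×2, gmCE×2, gmCe×2
ggmmCcEe×GgMmCCEe grid (16·16=256): GgMmCCEE=8 GgMmCCEe=16 GgMmCCee=8 GgMmCcEE=8 GgMmCcEe=16 GgMmCcee=8 GgmmCCEE=8 GgmmCCEe=16 GgmmCCee=8 GgmmCcEE=8 GgmmCcEe=16 GgmmCcee=8 ggMmCCEE=8 ggMmCCEe=16 ggMmCCee=8 ggMmCcEE=8 ggMmCcEe=16 ggMmCcee=8 ggmmCCEE=8 ggmmCCEe=16 ggmmCCee=8 ggmmCcEE=8 ggmmCcEe=16 ggmmCcee=8
GgMmCcEe hits 16/256; gcd=16; 16÷16/256÷16 = 1/16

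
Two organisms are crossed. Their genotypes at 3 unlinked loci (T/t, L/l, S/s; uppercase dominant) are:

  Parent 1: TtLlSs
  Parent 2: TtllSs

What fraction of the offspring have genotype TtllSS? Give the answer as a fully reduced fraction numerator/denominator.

P(TtllSS) = 1/16

TtLlSs gametes: TLS×1, TLs×1, TlS×1, Tls×1, tLS×1, tLs×1, tlS×1, tls×1
TtllSs gametes: TlS×2, Tls×2, tlS×2, tls×2
TtLlSs×TtllSs grid (8·8=64): TTLlSS=2 TTLlSs=4 TTLlss=2 TTllSS=2 TTllSs=4 TTllss=2 TtLlSS=4 TtLlSs=8 TtLlss=4 TtllSS=4 TtllSs=8 Ttllss=4 ttLlSS=2 ttLlSs=4 ttLlss=2 ttllSS=2 ttllSs=4 ttllss=2
TtllSS hits 4/64; gcd=4; 4÷4/64÷4 = 1/16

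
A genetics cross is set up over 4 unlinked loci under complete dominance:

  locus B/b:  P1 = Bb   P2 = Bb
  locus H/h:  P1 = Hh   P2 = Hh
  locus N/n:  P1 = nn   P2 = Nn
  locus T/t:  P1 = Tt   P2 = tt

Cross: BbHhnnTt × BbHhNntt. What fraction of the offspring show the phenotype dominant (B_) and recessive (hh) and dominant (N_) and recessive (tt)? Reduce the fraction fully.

P(B_ hh N_ tt) = 3/64

BbHhnnTt gametes: BHnT×2, BHnt×2, BhnT×2, Bhnt×2, bHnT×2, bHnt×2, bhnT×2, bhnt×2
BbHhNntt gametes: BHNt×2, BHnt×2, BhNt×2, Bhnt×2, bHNt×2, bHnt×2, bhNt×2, bhnt×2
BbHhnnTt×BbHhNntt grid (16·16=256): BBHHNnTt=4 BBHHNntt=4 BBHHnnTt=4 BBHHnntt=4 BBHhNnTt=8 BBHhNntt=8 BBHhnnTt=8 BBHhnntt=8 BBhhNnTt=4 BBhhNntt=4 BBhhnnTt=4 BBhhnntt=4 BbHHNnTt=8 BbHHNntt=8 BbHHnnTt=8 BbHHnntt=8 BbHhNnTt=16 BbHhNntt=16 BbHhnnTt=16 BbHhnntt=16 BbhhNnTt=8 BbhhNntt=8 BbhhnnTt=8 Bbhhnntt=8 bbHHNnTt=4 bbHHNntt=4 bbHHnnTt=4 bbHHnntt=4 bbHhNnTt=8 bbHhNntt=8 bbHhnnTt=8 bbHhnntt=8 bbhhNnTt=4 bbhhNntt=4 bbhhnnTt=4 bbhhnntt=4
B_ hh N_ tt hits 12/256; gcd=4; 12÷4/256÷4 = 3/64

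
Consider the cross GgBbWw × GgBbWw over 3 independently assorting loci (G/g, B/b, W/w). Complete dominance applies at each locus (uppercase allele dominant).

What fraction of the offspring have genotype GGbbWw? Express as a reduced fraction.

P(GGbbWw) = 1/32

GgBbWw gametes: GBW×1, GBw×1, GbW×1, Gbw×1, gBW×1, gBw×1, gbW×1, gbw×1
GgBbWw gametes: GBW×1, GBw×1, GbW×1, Gbw×1, gBW×1, gBw×1, gbW×1, gbw×1
GgBbWw×GgBbWw grid (8·8=64): GGBBWW=1 GGBBWw=2 GGBBww=1 GGBbWW=2 GGBbWw=4 GGBbww=2 GGbbWW=1 GGbbWw=2 GGbbww=1 GgBBWW=2 GgBBWw=4 GgBBww=2 GgBbWW=4 GgBbWw=8 GgBbww=4 GgbbWW=2 GgbbWw=4 Ggbbww=2 ggBBWW=1 ggBBWw=2 ggBBww=1 ggBbWW=2 ggBbWw=4 ggBbww=2 ggbbWW=1 ggbbWw=2 ggbbww=1
GGbbWw hits 2/64; gcd=2; 2÷2/64÷2 = 1/32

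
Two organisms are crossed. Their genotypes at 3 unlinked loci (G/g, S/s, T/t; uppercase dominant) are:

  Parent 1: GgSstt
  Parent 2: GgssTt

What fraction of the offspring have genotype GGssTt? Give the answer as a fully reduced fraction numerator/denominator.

P(GGssTt) = 1/16

GgSstt gametes: GSt×2, Gst×2, gSt×2, gst×2
GgssTt gametes: GsT×2, Gst×2, gsT×2, gst×2
GgSstt×GgssTt grid (8·8=64): GGSsTt=4 GGSstt=4 GGssTt=4 GGsstt=4 GgSsTt=8 GgSstt=8 GgssTt=8 Ggsstt=8 ggSsTt=4 ggSstt=4 ggssTt=4 ggsstt=4
GGssTt hits 4/64; gcd=4; 4÷4/64÷4 = 1/16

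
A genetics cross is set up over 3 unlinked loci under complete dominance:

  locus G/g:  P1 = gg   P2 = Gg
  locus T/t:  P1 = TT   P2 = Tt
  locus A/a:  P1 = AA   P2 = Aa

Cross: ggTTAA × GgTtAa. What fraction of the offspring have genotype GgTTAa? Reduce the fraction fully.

P(GgTTAa) = 1/8

ggTTAA gametes: gTA×8
GgTtAa gametes: GTA×1, GTa×1, GtA×1, Gta×1, gTA×1, gTa×1, gtA×1, gta×1
ggTTAA×GgTtAa grid (8·8=64): GgTTAA=8 GgTTAa=8 GgTtAA=8 GgTtAa=8 ggTTAA=8 ggTTAa=8 ggTtAA=8 ggTtAa=8
GgTTAa hits 8/64; gcd=8; 8÷8/64÷8 = 1/8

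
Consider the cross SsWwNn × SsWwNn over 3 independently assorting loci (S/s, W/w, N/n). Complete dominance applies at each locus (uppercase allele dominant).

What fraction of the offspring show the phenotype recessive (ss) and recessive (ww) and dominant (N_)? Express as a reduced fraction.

P(ss ww N_) = 3/64

SsWwNn gametes: SWN×1, SWn×1, SwN×1, Swn×1, sWN×1, sWn×1, swN×1, swn×1
SsWwNn gametes: SWN×1, SWn×1, SwN×1, Swn×1, sWN×1, sWn×1, swN×1, swn×1
SsWwNn×SsWwNn grid (8·8=64): SSWWNN=1 SSWWNn=2 SSWWnn=1 SSWwNN=2 SSWwNn=4 SSWwnn=2 SSwwNN=1 SSwwNn=2 SSwwnn=1 SsWWNN=2 SsWWNn=4 SsWWnn=2 SsWwNN=4 SsWwNn=8 SsWwnn=4 SswwNN=2 SswwNn=4 Sswwnn=2 ssWWNN=1 ssWWNn=2 ssWWnn=1 ssWwNN=2 ssWwNn=4 ssWwnn=2 sswwNN=1 sswwNn=2 sswwnn=1
ss ww N_ hits 3/64; gcd=1; 3÷1/64÷1 = 3/64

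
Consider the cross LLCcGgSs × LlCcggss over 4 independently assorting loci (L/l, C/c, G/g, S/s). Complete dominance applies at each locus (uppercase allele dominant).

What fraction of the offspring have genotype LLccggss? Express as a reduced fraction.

P(LLccggss) = 1/32

LLCcGgSs gametes: LCGS×2, LCGs×2, LCgS×2, LCgs×2, LcGS×2, LcGs×2, LcgS×2, Lcgs×2
LlCcggss gametes: LCgs×4, Lcgs×4, lCgs×4, lcgs×4
LLCcGgSs×LlCcggss grid (16·16=256): LLCCGgSs=8 LLCCGgss=8 LLCCggSs=8 LLCCggss=8 LLCcGgSs=16 LLCcGgss=16 LLCcggSs=16 LLCcggss=16 LLccGgSs=8 LLccGgss=8 LLccggSs=8 LLccggss=8 LlCCGgSs=8 LlCCGgss=8 LlCCggSs=8 LlCCggss=8 LlCcGgSs=16 LlCcGgss=16 LlCcggSs=16 LlCcggss=16 LlccGgSs=8 LlccGgss=8 LlccggSs=8 Llccggss=8
LLccggss hits 8/256; gcd=8; 8÷8/256÷8 = 1/32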